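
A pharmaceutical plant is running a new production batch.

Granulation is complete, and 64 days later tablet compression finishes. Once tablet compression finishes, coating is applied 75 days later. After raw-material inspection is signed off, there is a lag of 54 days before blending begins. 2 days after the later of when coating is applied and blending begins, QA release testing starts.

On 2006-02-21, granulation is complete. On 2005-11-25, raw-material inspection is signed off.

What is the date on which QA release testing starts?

2006-07-12

Granulation is complete: Feb 21, 2006.
Tablet compression finishes: Feb 21, 2006 + 64 days = Apr 26, 2006.
Coating is applied: Apr 26, 2006 + 75 days = Jul 10, 2006.
Raw-material inspection is signed off: Nov 25, 2005.
Blending begins: Nov 25, 2005 + 54 days = Jan 18, 2006.
Both prerequisites met — coating is applied (Jul 10, 2006), blending begins (Jan 18, 2006); the later is Jul 10, 2006.
QA release testing starts: Jul 10, 2006 + 2 days = Jul 12, 2006.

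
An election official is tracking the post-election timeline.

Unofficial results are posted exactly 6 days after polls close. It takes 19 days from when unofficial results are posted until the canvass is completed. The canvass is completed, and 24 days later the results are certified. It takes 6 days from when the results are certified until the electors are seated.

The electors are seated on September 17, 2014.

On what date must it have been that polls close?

The electors are seated: Sep 17, 2014.
The results are certified: Sep 17, 2014 − 6 days = Sep 11, 2014.
The canvass is completed: Sep 11, 2014 − 24 days = Aug 18, 2014.
Unofficial results are posted: Aug 18, 2014 − 19 days = Jul 30, 2014.
Polls close: Jul 30, 2014 − 6 days = Jul 24, 2014.

July 24, 2014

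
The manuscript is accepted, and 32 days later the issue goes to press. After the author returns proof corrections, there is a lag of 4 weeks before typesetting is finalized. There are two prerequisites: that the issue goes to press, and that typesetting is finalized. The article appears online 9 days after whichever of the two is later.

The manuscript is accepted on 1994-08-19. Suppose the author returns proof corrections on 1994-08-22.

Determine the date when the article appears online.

The manuscript is accepted: Aug 19, 1994.
The issue goes to press: Aug 19, 1994 + 32 days = Sep 20, 1994.
The author returns proof corrections: Aug 22, 1994.
Typesetting is finalized: Aug 22, 1994 + 4 weeks = Sep 19, 1994.
Both prerequisites met — the issue goes to press (Sep 20, 1994), typesetting is finalized (Sep 19, 1994); the later is Sep 20, 1994.
The article appears online: Sep 20, 1994 + 9 days = Sep 29, 1994.

1994-09-29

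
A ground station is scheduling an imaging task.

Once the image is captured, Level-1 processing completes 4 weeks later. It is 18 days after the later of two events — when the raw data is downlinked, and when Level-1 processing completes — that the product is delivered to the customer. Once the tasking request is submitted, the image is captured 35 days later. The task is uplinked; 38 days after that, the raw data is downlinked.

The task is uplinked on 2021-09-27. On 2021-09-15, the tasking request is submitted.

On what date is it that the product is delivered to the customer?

2021-12-05

The task is uplinked: Sep 27, 2021.
The raw data is downlinked: Sep 27, 2021 + 38 days = Nov 4, 2021.
The tasking request is submitted: Sep 15, 2021.
The image is captured: Sep 15, 2021 + 35 days = Oct 20, 2021.
Level-1 processing completes: Oct 20, 2021 + 4 weeks = Nov 17, 2021.
Both prerequisites met — the raw data is downlinked (Nov 4, 2021), Level-1 processing completes (Nov 17, 2021); the later is Nov 17, 2021.
The product is delivered to the customer: Nov 17, 2021 + 18 days = Dec 5, 2021.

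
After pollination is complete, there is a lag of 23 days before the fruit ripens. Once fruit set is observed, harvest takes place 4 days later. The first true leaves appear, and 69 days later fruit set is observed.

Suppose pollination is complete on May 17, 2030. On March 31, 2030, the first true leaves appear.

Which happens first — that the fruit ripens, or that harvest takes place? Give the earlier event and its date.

Pollination is complete: May 17, 2030.
The fruit ripens: May 17, 2030 + 23 days = Jun 9, 2030.
The first true leaves appear: Mar 31, 2030.
Fruit set is observed: Mar 31, 2030 + 69 days = Jun 8, 2030.
Harvest takes place: Jun 8, 2030 + 4 days = Jun 12, 2030.
Comparing: the fruit ripens on Jun 9, 2030 vs harvest takes place on Jun 12, 2030. Earlier: the fruit ripens.

The fruit ripens — June 9, 2030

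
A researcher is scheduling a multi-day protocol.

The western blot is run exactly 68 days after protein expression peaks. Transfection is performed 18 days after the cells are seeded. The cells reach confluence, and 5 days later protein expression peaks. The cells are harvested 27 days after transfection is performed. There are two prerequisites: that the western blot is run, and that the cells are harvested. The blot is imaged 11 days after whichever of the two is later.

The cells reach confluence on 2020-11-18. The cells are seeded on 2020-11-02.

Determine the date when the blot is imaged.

2021-02-10

The cells reach confluence: Nov 18, 2020.
Protein expression peaks: Nov 18, 2020 + 5 days = Nov 23, 2020.
The western blot is run: Nov 23, 2020 + 68 days = Jan 30, 2021.
The cells are seeded: Nov 2, 2020.
Transfection is performed: Nov 2, 2020 + 18 days = Nov 20, 2020.
The cells are harvested: Nov 20, 2020 + 27 days = Dec 17, 2020.
Both prerequisites met — the western blot is run (Jan 30, 2021), the cells are harvested (Dec 17, 2020); the later is Jan 30, 2021.
The blot is imaged: Jan 30, 2021 + 11 days = Feb 10, 2021.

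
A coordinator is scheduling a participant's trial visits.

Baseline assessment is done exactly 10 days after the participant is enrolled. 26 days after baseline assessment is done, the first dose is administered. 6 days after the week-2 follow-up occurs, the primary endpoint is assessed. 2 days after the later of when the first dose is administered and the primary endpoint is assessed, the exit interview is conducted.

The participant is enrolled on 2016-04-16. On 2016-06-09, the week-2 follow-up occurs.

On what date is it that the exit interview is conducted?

2016-06-17

The participant is enrolled: Apr 16, 2016.
Baseline assessment is done: Apr 16, 2016 + 10 days = Apr 26, 2016.
The first dose is administered: Apr 26, 2016 + 26 days = May 22, 2016.
The week-2 follow-up occurs: Jun 9, 2016.
The primary endpoint is assessed: Jun 9, 2016 + 6 days = Jun 15, 2016.
Both prerequisites met — the first dose is administered (May 22, 2016), the primary endpoint is assessed (Jun 15, 2016); the later is Jun 15, 2016.
The exit interview is conducted: Jun 15, 2016 + 2 days = Jun 17, 2016.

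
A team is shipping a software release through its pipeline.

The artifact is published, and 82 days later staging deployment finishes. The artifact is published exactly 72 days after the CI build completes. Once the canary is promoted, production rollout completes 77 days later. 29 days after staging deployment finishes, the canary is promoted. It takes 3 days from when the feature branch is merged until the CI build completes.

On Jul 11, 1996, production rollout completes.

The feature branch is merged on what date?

Oct 22, 1995

Production rollout completes: Jul 11, 1996.
The canary is promoted: Jul 11, 1996 − 77 days = Apr 25, 1996.
Staging deployment finishes: Apr 25, 1996 − 29 days = Mar 27, 1996.
The artifact is published: Mar 27, 1996 − 82 days = Jan 5, 1996.
The CI build completes: Jan 5, 1996 − 72 days = Oct 25, 1995.
The feature branch is merged: Oct 25, 1995 − 3 days = Oct 22, 1995.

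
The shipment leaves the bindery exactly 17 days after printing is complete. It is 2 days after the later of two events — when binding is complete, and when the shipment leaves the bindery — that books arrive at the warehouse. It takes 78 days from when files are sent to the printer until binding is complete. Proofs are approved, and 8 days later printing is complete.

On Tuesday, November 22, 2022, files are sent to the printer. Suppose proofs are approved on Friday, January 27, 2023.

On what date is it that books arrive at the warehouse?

Files are sent to the printer: Nov 22, 2022.
Binding is complete: Nov 22, 2022 + 78 days = Feb 8, 2023.
Proofs are approved: Jan 27, 2023.
Printing is complete: Jan 27, 2023 + 8 days = Feb 4, 2023.
The shipment leaves the bindery: Feb 4, 2023 + 17 days = Feb 21, 2023.
Both prerequisites met — binding is complete (Feb 8, 2023), the shipment leaves the bindery (Feb 21, 2023); the later is Feb 21, 2023.
Books arrive at the warehouse: Feb 21, 2023 + 2 days = Feb 23, 2023.

Thursday, February 23, 2023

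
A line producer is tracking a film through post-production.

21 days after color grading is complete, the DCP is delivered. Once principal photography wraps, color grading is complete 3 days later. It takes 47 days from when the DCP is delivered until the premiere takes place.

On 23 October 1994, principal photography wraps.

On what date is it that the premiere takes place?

Principal photography wraps: Oct 23, 1994.
Color grading is complete: Oct 23, 1994 + 3 days = Oct 26, 1994.
The DCP is delivered: Oct 26, 1994 + 21 days = Nov 16, 1994.
The premiere takes place: Nov 16, 1994 + 47 days = Jan 2, 1995.

2 January 1995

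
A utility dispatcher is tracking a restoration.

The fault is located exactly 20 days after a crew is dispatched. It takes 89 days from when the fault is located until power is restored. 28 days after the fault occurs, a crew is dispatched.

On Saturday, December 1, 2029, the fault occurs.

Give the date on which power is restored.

The fault occurs: Dec 1, 2029.
A crew is dispatched: Dec 1, 2029 + 28 days = Dec 29, 2029.
The fault is located: Dec 29, 2029 + 20 days = Jan 18, 2030.
Power is restored: Jan 18, 2030 + 89 days = Apr 17, 2030.

Wednesday, April 17, 2030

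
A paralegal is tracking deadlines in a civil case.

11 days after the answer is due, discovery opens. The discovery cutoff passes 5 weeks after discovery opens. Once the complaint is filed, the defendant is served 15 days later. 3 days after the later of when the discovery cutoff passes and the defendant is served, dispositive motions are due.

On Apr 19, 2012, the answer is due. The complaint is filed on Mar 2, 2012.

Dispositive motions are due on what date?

Jun 7, 2012

The answer is due: Apr 19, 2012.
Discovery opens: Apr 19, 2012 + 11 days = Apr 30, 2012.
The discovery cutoff passes: Apr 30, 2012 + 5 weeks = Jun 4, 2012.
The complaint is filed: Mar 2, 2012.
The defendant is served: Mar 2, 2012 + 15 days = Mar 17, 2012.
Both prerequisites met — the discovery cutoff passes (Jun 4, 2012), the defendant is served (Mar 17, 2012); the later is Jun 4, 2012.
Dispositive motions are due: Jun 4, 2012 + 3 days = Jun 7, 2012.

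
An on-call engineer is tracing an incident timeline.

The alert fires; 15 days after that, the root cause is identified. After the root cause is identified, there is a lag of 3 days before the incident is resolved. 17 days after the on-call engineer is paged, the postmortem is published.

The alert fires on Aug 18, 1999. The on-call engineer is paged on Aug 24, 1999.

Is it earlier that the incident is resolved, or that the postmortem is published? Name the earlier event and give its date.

The incident is resolved — Sep 5, 1999

The alert fires: Aug 18, 1999.
The root cause is identified: Aug 18, 1999 + 15 days = Sep 2, 1999.
The incident is resolved: Sep 2, 1999 + 3 days = Sep 5, 1999.
The on-call engineer is paged: Aug 24, 1999.
The postmortem is published: Aug 24, 1999 + 17 days = Sep 10, 1999.
Comparing: the incident is resolved on Sep 5, 1999 vs the postmortem is published on Sep 10, 1999. Earlier: the incident is resolved.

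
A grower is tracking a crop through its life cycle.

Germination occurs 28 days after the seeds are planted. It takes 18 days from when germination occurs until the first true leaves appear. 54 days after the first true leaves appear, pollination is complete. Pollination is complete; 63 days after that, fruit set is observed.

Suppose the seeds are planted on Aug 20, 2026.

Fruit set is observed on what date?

The seeds are planted: Aug 20, 2026.
Germination occurs: Aug 20, 2026 + 28 days = Sep 17, 2026.
The first true leaves appear: Sep 17, 2026 + 18 days = Oct 5, 2026.
Pollination is complete: Oct 5, 2026 + 54 days = Nov 28, 2026.
Fruit set is observed: Nov 28, 2026 + 63 days = Jan 30, 2027.

Jan 30, 2027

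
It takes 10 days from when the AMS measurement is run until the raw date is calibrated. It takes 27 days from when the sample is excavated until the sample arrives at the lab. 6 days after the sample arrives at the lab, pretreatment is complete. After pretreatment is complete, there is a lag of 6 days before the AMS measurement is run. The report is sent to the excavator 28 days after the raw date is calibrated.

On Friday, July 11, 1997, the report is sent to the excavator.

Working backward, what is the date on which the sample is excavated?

Friday, April 25, 1997

The report is sent to the excavator: Jul 11, 1997.
The raw date is calibrated: Jul 11, 1997 − 28 days = Jun 13, 1997.
The AMS measurement is run: Jun 13, 1997 − 10 days = Jun 3, 1997.
Pretreatment is complete: Jun 3, 1997 − 6 days = May 28, 1997.
The sample arrives at the lab: May 28, 1997 − 6 days = May 22, 1997.
The sample is excavated: May 22, 1997 − 27 days = Apr 25, 1997.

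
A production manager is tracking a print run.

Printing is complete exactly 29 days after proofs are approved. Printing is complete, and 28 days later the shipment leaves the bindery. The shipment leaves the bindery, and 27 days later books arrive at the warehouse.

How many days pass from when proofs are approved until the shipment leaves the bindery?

57 days

Causal path: proofs are approved → printing is complete → the shipment leaves the bindery.
Total delay along the path: 29 + 28 = 57 days.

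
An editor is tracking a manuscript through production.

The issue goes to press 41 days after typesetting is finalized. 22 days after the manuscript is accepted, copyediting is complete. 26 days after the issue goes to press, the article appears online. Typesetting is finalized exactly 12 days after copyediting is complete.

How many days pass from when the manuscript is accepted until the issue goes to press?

75 days

Causal path: the manuscript is accepted → copyediting is complete → typesetting is finalized → the issue goes to press.
Total delay along the path: 22 + 12 + 41 = 75 days.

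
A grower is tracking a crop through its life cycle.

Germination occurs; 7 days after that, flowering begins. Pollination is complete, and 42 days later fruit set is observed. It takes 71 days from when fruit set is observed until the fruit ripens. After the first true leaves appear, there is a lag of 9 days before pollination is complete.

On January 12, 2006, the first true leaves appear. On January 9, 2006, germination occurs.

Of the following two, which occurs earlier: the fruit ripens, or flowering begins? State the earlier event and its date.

Flowering begins — January 16, 2006

The first true leaves appear: Jan 12, 2006.
Pollination is complete: Jan 12, 2006 + 9 days = Jan 21, 2006.
Fruit set is observed: Jan 21, 2006 + 42 days = Mar 4, 2006.
The fruit ripens: Mar 4, 2006 + 71 days = May 14, 2006.
Germination occurs: Jan 9, 2006.
Flowering begins: Jan 9, 2006 + 7 days = Jan 16, 2006.
Comparing: the fruit ripens on May 14, 2006 vs flowering begins on Jan 16, 2006. Earlier: flowering begins.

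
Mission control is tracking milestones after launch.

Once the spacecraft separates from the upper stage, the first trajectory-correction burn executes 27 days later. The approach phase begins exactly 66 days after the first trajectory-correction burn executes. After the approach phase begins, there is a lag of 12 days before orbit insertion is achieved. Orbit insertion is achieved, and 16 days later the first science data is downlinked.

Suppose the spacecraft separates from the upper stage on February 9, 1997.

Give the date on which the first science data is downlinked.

June 10, 1997

The spacecraft separates from the upper stage: Feb 9, 1997.
The first trajectory-correction burn executes: Feb 9, 1997 + 27 days = Mar 8, 1997.
The approach phase begins: Mar 8, 1997 + 66 days = May 13, 1997.
Orbit insertion is achieved: May 13, 1997 + 12 days = May 25, 1997.
The first science data is downlinked: May 25, 1997 + 16 days = Jun 10, 1997.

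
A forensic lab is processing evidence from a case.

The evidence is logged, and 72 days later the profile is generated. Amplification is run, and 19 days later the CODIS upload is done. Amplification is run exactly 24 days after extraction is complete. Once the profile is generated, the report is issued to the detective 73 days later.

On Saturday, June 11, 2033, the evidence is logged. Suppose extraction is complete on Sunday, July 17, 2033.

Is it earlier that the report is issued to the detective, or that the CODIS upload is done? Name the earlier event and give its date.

The CODIS upload is done — Monday, August 29, 2033

The evidence is logged: Jun 11, 2033.
The profile is generated: Jun 11, 2033 + 72 days = Aug 22, 2033.
The report is issued to the detective: Aug 22, 2033 + 73 days = Nov 3, 2033.
Extraction is complete: Jul 17, 2033.
Amplification is run: Jul 17, 2033 + 24 days = Aug 10, 2033.
The CODIS upload is done: Aug 10, 2033 + 19 days = Aug 29, 2033.
Comparing: the report is issued to the detective on Nov 3, 2033 vs the CODIS upload is done on Aug 29, 2033. Earlier: the CODIS upload is done.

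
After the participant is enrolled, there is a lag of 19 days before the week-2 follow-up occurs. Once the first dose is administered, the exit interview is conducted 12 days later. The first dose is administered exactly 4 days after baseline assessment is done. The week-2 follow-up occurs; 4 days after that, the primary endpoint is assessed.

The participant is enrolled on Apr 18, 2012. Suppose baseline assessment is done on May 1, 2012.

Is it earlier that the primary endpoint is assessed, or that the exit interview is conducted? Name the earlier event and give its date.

The primary endpoint is assessed — May 11, 2012

The participant is enrolled: Apr 18, 2012.
The week-2 follow-up occurs: Apr 18, 2012 + 19 days = May 7, 2012.
The primary endpoint is assessed: May 7, 2012 + 4 days = May 11, 2012.
Baseline assessment is done: May 1, 2012.
The first dose is administered: May 1, 2012 + 4 days = May 5, 2012.
The exit interview is conducted: May 5, 2012 + 12 days = May 17, 2012.
Comparing: the primary endpoint is assessed on May 11, 2012 vs the exit interview is conducted on May 17, 2012. Earlier: the primary endpoint is assessed.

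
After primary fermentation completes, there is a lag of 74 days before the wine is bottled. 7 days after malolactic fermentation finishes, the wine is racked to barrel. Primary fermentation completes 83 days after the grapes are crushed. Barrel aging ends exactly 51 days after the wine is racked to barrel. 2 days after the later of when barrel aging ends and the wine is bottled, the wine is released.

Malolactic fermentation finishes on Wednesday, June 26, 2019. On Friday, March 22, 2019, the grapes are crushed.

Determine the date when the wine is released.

Malolactic fermentation finishes: Jun 26, 2019.
The wine is racked to barrel: Jun 26, 2019 + 7 days = Jul 3, 2019.
Barrel aging ends: Jul 3, 2019 + 51 days = Aug 23, 2019.
The grapes are crushed: Mar 22, 2019.
Primary fermentation completes: Mar 22, 2019 + 83 days = Jun 13, 2019.
The wine is bottled: Jun 13, 2019 + 74 days = Aug 26, 2019.
Both prerequisites met — barrel aging ends (Aug 23, 2019), the wine is bottled (Aug 26, 2019); the later is Aug 26, 2019.
The wine is released: Aug 26, 2019 + 2 days = Aug 28, 2019.

Wednesday, August 28, 2019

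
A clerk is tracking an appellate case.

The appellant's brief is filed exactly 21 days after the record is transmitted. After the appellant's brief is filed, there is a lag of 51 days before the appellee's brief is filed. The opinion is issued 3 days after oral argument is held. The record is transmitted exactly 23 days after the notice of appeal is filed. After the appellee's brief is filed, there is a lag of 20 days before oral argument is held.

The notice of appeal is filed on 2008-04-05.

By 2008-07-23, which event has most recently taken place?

The notice of appeal is filed: Apr 5, 2008.
The record is transmitted: Apr 5, 2008 + 23 days = Apr 28, 2008.
The appellant's brief is filed: Apr 28, 2008 + 21 days = May 19, 2008.
The appellee's brief is filed: May 19, 2008 + 51 days = Jul 9, 2008.
Oral argument is held: Jul 9, 2008 + 20 days = Jul 29, 2008.
The opinion is issued: Jul 29, 2008 + 3 days = Aug 1, 2008.
Jul 23, 2008 falls between when the appellee's brief is filed (Jul 9, 2008) and when oral argument is held (Jul 29, 2008).

The appellee's brief is filed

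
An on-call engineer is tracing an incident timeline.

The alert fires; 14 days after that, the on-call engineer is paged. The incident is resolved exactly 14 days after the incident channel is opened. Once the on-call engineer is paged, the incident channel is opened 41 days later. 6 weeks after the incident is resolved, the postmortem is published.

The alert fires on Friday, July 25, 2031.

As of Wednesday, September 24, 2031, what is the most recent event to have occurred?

The incident channel is opened

The alert fires: Jul 25, 2031.
The on-call engineer is paged: Jul 25, 2031 + 14 days = Aug 8, 2031.
The incident channel is opened: Aug 8, 2031 + 41 days = Sep 18, 2031.
The incident is resolved: Sep 18, 2031 + 14 days = Oct 2, 2031.
The postmortem is published: Oct 2, 2031 + 6 weeks = Nov 13, 2031.
Sep 24, 2031 falls between when the incident channel is opened (Sep 18, 2031) and when the incident is resolved (Oct 2, 2031).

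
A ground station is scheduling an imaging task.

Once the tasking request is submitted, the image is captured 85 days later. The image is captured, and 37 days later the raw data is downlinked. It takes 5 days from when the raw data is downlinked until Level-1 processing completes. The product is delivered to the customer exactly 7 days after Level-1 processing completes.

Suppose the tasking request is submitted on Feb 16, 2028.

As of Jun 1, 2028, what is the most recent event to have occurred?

The image is captured

The tasking request is submitted: Feb 16, 2028.
The image is captured: Feb 16, 2028 + 85 days = May 11, 2028.
The raw data is downlinked: May 11, 2028 + 37 days = Jun 17, 2028.
Level-1 processing completes: Jun 17, 2028 + 5 days = Jun 22, 2028.
The product is delivered to the customer: Jun 22, 2028 + 7 days = Jun 29, 2028.
Jun 1, 2028 falls between when the image is captured (May 11, 2028) and when the raw data is downlinked (Jun 17, 2028).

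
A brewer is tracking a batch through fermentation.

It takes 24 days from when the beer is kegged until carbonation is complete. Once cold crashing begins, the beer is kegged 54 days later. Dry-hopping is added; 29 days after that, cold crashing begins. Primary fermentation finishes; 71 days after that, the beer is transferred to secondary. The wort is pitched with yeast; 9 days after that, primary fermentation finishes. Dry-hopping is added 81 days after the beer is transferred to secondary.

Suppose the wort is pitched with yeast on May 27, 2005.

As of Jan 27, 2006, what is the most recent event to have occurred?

The wort is pitched with yeast: May 27, 2005.
Primary fermentation finishes: May 27, 2005 + 9 days = Jun 5, 2005.
The beer is transferred to secondary: Jun 5, 2005 + 71 days = Aug 15, 2005.
Dry-hopping is added: Aug 15, 2005 + 81 days = Nov 4, 2005.
Cold crashing begins: Nov 4, 2005 + 29 days = Dec 3, 2005.
The beer is kegged: Dec 3, 2005 + 54 days = Jan 26, 2006.
Carbonation is complete: Jan 26, 2006 + 24 days = Feb 19, 2006.
Jan 27, 2006 falls between when the beer is kegged (Jan 26, 2006) and when carbonation is complete (Feb 19, 2006).

The beer is kegged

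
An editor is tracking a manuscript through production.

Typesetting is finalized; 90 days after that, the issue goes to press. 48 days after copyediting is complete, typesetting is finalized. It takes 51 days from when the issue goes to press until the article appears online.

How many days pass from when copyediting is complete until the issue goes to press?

Causal path: copyediting is complete → typesetting is finalized → the issue goes to press.
Total delay along the path: 48 + 90 = 138 days.

138 days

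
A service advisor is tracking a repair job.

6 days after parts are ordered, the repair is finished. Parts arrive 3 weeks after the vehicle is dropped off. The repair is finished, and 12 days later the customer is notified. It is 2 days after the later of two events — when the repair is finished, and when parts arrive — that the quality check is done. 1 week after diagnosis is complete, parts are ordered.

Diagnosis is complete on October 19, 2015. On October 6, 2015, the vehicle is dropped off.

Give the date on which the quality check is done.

Diagnosis is complete: Oct 19, 2015.
Parts are ordered: Oct 19, 2015 + 1 week = Oct 26, 2015.
The repair is finished: Oct 26, 2015 + 6 days = Nov 1, 2015.
The vehicle is dropped off: Oct 6, 2015.
Parts arrive: Oct 6, 2015 + 3 weeks = Oct 27, 2015.
Both prerequisites met — the repair is finished (Nov 1, 2015), parts arrive (Oct 27, 2015); the later is Nov 1, 2015.
The quality check is done: Nov 1, 2015 + 2 days = Nov 3, 2015.

November 3, 2015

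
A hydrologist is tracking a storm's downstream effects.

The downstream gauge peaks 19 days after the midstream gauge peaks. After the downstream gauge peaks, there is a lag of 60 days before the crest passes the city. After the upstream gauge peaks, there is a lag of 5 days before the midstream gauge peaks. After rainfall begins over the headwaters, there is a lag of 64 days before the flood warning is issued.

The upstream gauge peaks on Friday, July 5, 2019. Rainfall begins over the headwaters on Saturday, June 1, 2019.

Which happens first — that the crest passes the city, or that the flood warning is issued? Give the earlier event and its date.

The flood warning is issued — Sunday, August 4, 2019

The upstream gauge peaks: Jul 5, 2019.
The midstream gauge peaks: Jul 5, 2019 + 5 days = Jul 10, 2019.
The downstream gauge peaks: Jul 10, 2019 + 19 days = Jul 29, 2019.
The crest passes the city: Jul 29, 2019 + 60 days = Sep 27, 2019.
Rainfall begins over the headwaters: Jun 1, 2019.
The flood warning is issued: Jun 1, 2019 + 64 days = Aug 4, 2019.
Comparing: the crest passes the city on Sep 27, 2019 vs the flood warning is issued on Aug 4, 2019. Earlier: the flood warning is issued.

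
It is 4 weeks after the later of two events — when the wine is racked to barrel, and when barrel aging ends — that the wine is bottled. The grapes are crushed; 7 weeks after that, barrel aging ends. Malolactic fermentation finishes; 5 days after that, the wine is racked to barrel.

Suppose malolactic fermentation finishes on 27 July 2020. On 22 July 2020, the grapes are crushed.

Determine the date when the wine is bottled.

7 October 2020

Malolactic fermentation finishes: Jul 27, 2020.
The wine is racked to barrel: Jul 27, 2020 + 5 days = Aug 1, 2020.
The grapes are crushed: Jul 22, 2020.
Barrel aging ends: Jul 22, 2020 + 7 weeks = Sep 9, 2020.
Both prerequisites met — the wine is racked to barrel (Aug 1, 2020), barrel aging ends (Sep 9, 2020); the later is Sep 9, 2020.
The wine is bottled: Sep 9, 2020 + 4 weeks = Oct 7, 2020.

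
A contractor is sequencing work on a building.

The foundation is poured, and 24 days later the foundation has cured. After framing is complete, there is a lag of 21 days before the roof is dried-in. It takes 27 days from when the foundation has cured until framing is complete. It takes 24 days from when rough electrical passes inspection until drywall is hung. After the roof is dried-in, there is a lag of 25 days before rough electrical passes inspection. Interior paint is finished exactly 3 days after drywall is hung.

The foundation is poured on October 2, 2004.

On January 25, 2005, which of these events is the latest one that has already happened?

Rough electrical passes inspection

The foundation is poured: Oct 2, 2004.
The foundation has cured: Oct 2, 2004 + 24 days = Oct 26, 2004.
Framing is complete: Oct 26, 2004 + 27 days = Nov 22, 2004.
The roof is dried-in: Nov 22, 2004 + 21 days = Dec 13, 2004.
Rough electrical passes inspection: Dec 13, 2004 + 25 days = Jan 7, 2005.
Drywall is hung: Jan 7, 2005 + 24 days = Jan 31, 2005.
Interior paint is finished: Jan 31, 2005 + 3 days = Feb 3, 2005.
Jan 25, 2005 falls between when rough electrical passes inspection (Jan 7, 2005) and when drywall is hung (Jan 31, 2005).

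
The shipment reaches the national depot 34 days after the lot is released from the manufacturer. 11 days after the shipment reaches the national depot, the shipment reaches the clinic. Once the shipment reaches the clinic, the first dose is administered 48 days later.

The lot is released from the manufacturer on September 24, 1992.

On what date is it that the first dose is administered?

December 26, 1992

The lot is released from the manufacturer: Sep 24, 1992.
The shipment reaches the national depot: Sep 24, 1992 + 34 days = Oct 28, 1992.
The shipment reaches the clinic: Oct 28, 1992 + 11 days = Nov 8, 1992.
The first dose is administered: Nov 8, 1992 + 48 days = Dec 26, 1992.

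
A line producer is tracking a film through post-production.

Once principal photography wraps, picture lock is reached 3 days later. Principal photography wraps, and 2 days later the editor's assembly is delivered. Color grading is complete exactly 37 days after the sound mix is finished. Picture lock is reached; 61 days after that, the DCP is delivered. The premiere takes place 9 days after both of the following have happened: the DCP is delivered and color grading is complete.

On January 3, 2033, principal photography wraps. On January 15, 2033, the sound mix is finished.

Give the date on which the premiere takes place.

Principal photography wraps: Jan 3, 2033.
Picture lock is reached: Jan 3, 2033 + 3 days = Jan 6, 2033.
The DCP is delivered: Jan 6, 2033 + 61 days = Mar 8, 2033.
The sound mix is finished: Jan 15, 2033.
Color grading is complete: Jan 15, 2033 + 37 days = Feb 21, 2033.
Both prerequisites met — the DCP is delivered (Mar 8, 2033), color grading is complete (Feb 21, 2033); the later is Mar 8, 2033.
The premiere takes place: Mar 8, 2033 + 9 days = Mar 17, 2033.

March 17, 2033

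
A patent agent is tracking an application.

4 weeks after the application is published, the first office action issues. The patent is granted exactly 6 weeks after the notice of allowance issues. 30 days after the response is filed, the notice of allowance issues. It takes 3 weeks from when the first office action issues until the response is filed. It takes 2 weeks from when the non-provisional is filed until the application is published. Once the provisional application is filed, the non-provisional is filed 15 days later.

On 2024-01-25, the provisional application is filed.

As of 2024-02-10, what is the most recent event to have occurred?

The provisional application is filed: Jan 25, 2024.
The non-provisional is filed: Jan 25, 2024 + 15 days = Feb 9, 2024.
The application is published: Feb 9, 2024 + 2 weeks = Feb 23, 2024.
The first office action issues: Feb 23, 2024 + 4 weeks = Mar 22, 2024.
The response is filed: Mar 22, 2024 + 3 weeks = Apr 12, 2024.
The notice of allowance issues: Apr 12, 2024 + 30 days = May 12, 2024.
The patent is granted: May 12, 2024 + 6 weeks = Jun 23, 2024.
Feb 10, 2024 falls between when the non-provisional is filed (Feb 9, 2024) and when the application is published (Feb 23, 2024).

The non-provisional is filed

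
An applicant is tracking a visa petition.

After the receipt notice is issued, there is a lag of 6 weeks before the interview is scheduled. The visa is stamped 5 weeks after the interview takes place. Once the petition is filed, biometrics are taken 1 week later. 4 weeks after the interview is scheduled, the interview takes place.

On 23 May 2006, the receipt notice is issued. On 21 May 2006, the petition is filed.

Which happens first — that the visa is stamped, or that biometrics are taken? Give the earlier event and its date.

Biometrics are taken — 28 May 2006

The receipt notice is issued: May 23, 2006.
The interview is scheduled: May 23, 2006 + 6 weeks = Jul 4, 2006.
The interview takes place: Jul 4, 2006 + 4 weeks = Aug 1, 2006.
The visa is stamped: Aug 1, 2006 + 5 weeks = Sep 5, 2006.
The petition is filed: May 21, 2006.
Biometrics are taken: May 21, 2006 + 1 week = May 28, 2006.
Comparing: the visa is stamped on Sep 5, 2006 vs biometrics are taken on May 28, 2006. Earlier: biometrics are taken.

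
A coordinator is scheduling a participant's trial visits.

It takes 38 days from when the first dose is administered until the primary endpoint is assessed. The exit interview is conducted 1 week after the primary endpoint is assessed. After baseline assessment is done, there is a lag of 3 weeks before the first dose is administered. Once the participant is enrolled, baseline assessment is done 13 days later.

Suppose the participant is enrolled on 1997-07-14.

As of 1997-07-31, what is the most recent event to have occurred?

The participant is enrolled: Jul 14, 1997.
Baseline assessment is done: Jul 14, 1997 + 13 days = Jul 27, 1997.
The first dose is administered: Jul 27, 1997 + 3 weeks = Aug 17, 1997.
The primary endpoint is assessed: Aug 17, 1997 + 38 days = Sep 24, 1997.
The exit interview is conducted: Sep 24, 1997 + 1 week = Oct 1, 1997.
Jul 31, 1997 falls between when baseline assessment is done (Jul 27, 1997) and when the first dose is administered (Aug 17, 1997).

Baseline assessment is done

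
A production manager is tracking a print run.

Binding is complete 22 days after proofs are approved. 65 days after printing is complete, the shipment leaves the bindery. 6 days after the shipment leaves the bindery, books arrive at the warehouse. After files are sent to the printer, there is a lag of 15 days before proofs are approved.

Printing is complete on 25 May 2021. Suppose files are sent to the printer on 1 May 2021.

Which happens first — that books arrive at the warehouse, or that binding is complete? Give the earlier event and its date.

Binding is complete — 7 June 2021

Printing is complete: May 25, 2021.
The shipment leaves the bindery: May 25, 2021 + 65 days = Jul 29, 2021.
Books arrive at the warehouse: Jul 29, 2021 + 6 days = Aug 4, 2021.
Files are sent to the printer: May 1, 2021.
Proofs are approved: May 1, 2021 + 15 days = May 16, 2021.
Binding is complete: May 16, 2021 + 22 days = Jun 7, 2021.
Comparing: books arrive at the warehouse on Aug 4, 2021 vs binding is complete on Jun 7, 2021. Earlier: binding is complete.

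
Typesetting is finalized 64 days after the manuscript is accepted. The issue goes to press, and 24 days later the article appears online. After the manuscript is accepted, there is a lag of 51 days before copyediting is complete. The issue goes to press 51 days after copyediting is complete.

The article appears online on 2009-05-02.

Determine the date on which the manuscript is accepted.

The article appears online: May 2, 2009.
The issue goes to press: May 2, 2009 − 24 days = Apr 8, 2009.
Copyediting is complete: Apr 8, 2009 − 51 days = Feb 16, 2009.
The manuscript is accepted: Feb 16, 2009 − 51 days = Dec 27, 2008.

2008-12-27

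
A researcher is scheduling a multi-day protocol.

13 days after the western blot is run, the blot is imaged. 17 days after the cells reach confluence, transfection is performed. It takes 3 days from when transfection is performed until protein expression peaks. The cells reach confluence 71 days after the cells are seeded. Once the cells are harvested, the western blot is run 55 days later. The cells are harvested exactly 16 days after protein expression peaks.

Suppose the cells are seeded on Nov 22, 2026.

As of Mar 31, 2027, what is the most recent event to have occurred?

The cells are harvested

The cells are seeded: Nov 22, 2026.
The cells reach confluence: Nov 22, 2026 + 71 days = Feb 1, 2027.
Transfection is performed: Feb 1, 2027 + 17 days = Feb 18, 2027.
Protein expression peaks: Feb 18, 2027 + 3 days = Feb 21, 2027.
The cells are harvested: Feb 21, 2027 + 16 days = Mar 9, 2027.
The western blot is run: Mar 9, 2027 + 55 days = May 3, 2027.
The blot is imaged: May 3, 2027 + 13 days = May 16, 2027.
Mar 31, 2027 falls between when the cells are harvested (Mar 9, 2027) and when the western blot is run (May 3, 2027).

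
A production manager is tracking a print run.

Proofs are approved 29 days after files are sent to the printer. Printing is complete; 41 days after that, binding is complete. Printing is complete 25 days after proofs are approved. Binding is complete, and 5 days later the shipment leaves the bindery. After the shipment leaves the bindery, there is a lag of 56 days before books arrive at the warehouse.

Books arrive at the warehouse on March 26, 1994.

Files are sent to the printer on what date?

October 21, 1993

Books arrive at the warehouse: Mar 26, 1994.
The shipment leaves the bindery: Mar 26, 1994 − 56 days = Jan 29, 1994.
Binding is complete: Jan 29, 1994 − 5 days = Jan 24, 1994.
Printing is complete: Jan 24, 1994 − 41 days = Dec 14, 1993.
Proofs are approved: Dec 14, 1993 − 25 days = Nov 19, 1993.
Files are sent to the printer: Nov 19, 1993 − 29 days = Oct 21, 1993.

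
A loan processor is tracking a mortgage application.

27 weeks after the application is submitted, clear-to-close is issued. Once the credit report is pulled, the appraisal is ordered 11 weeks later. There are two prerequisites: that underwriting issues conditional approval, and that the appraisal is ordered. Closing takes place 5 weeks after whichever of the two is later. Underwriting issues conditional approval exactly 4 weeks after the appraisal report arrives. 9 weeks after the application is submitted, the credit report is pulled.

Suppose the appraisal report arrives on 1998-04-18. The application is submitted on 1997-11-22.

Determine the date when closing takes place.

1998-06-20

The appraisal report arrives: Apr 18, 1998.
Underwriting issues conditional approval: Apr 18, 1998 + 4 weeks = May 16, 1998.
The application is submitted: Nov 22, 1997.
The credit report is pulled: Nov 22, 1997 + 9 weeks = Jan 24, 1998.
The appraisal is ordered: Jan 24, 1998 + 11 weeks = Apr 11, 1998.
Both prerequisites met — underwriting issues conditional approval (May 16, 1998), the appraisal is ordered (Apr 11, 1998); the later is May 16, 1998.
Closing takes place: May 16, 1998 + 5 weeks = Jun 20, 1998.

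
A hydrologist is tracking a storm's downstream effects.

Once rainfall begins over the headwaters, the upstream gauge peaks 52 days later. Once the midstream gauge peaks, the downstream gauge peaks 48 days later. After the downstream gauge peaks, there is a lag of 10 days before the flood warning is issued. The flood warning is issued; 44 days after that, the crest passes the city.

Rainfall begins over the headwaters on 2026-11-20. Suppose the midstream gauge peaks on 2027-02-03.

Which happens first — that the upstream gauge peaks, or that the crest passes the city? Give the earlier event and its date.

The upstream gauge peaks — 2027-01-11

Rainfall begins over the headwaters: Nov 20, 2026.
The upstream gauge peaks: Nov 20, 2026 + 52 days = Jan 11, 2027.
The midstream gauge peaks: Feb 3, 2027.
The downstream gauge peaks: Feb 3, 2027 + 48 days = Mar 23, 2027.
The flood warning is issued: Mar 23, 2027 + 10 days = Apr 2, 2027.
The crest passes the city: Apr 2, 2027 + 44 days = May 16, 2027.
Comparing: the upstream gauge peaks on Jan 11, 2027 vs the crest passes the city on May 16, 2027. Earlier: the upstream gauge peaks.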